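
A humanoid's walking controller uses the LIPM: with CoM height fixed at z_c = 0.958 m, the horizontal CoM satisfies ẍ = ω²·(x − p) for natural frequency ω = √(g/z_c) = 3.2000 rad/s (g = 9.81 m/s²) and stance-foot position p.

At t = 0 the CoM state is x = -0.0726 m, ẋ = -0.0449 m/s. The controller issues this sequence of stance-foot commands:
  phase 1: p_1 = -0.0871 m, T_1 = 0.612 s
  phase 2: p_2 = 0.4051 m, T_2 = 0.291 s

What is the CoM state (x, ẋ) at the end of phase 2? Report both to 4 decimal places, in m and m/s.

phase 1: p=-0.0871, T=0.612, ωT=1.958400, cosh=3.614531, sinh=3.473447; start (x,ẋ)=(-0.072600, -0.044900) → end (x,ẋ)=(-0.083426, -0.001125)
phase 2: p=0.4051, T=0.291, ωT=0.931200, cosh=1.465816, sinh=1.071736; start (x,ẋ)=(-0.083426, -0.001125) → end (x,ẋ)=(-0.311366, -1.677075)

x = -0.3114, ẋ = -1.6771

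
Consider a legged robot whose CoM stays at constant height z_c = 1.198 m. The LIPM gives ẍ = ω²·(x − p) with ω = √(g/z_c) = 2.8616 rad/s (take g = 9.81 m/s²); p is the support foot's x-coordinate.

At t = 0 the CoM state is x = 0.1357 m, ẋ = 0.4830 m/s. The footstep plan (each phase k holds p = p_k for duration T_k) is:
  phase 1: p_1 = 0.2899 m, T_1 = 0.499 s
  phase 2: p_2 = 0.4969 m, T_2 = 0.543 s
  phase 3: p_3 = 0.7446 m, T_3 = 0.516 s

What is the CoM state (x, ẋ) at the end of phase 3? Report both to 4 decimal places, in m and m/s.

x = -1.3461, ẋ = -5.7815

phase 1: p=0.2899, T=0.499, ωT=1.427938, cosh=2.204948, sinh=1.965145; start (x,ẋ)=(0.135700, 0.483000) → end (x,ẋ)=(0.281587, 0.197852)
phase 2: p=0.4969, T=0.543, ωT=1.553849, cosh=2.470536, sinh=2.259103; start (x,ẋ)=(0.281587, 0.197852) → end (x,ẋ)=(0.121158, -0.903119)
phase 3: p=0.7446, T=0.516, ωT=1.476586, cosh=2.303194, sinh=2.074778; start (x,ẋ)=(0.121158, -0.903119) → end (x,ẋ)=(-1.346107, -5.781549)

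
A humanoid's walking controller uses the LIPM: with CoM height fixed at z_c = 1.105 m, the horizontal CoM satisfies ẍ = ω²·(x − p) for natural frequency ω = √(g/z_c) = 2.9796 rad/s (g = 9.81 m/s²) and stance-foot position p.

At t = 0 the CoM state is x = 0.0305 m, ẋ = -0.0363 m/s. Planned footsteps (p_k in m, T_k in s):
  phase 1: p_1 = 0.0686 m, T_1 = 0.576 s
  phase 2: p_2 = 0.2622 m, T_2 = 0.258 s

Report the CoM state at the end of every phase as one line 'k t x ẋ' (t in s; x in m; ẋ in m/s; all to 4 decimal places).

phase 1: p=0.0686, T=0.576, ωT=1.716250, cosh=2.871681, sinh=2.691942; start (x,ẋ)=(0.030500, -0.036300) → end (x,ẋ)=(-0.073607, -0.409839)
phase 2: p=0.2622, T=0.258, ωT=0.768737, cosh=1.310319, sinh=0.846721; start (x,ẋ)=(-0.073607, -0.409839) → end (x,ẋ)=(-0.294279, -1.384222)

1 0.5760 -0.0736 -0.4098
2 0.8340 -0.2943 -1.3842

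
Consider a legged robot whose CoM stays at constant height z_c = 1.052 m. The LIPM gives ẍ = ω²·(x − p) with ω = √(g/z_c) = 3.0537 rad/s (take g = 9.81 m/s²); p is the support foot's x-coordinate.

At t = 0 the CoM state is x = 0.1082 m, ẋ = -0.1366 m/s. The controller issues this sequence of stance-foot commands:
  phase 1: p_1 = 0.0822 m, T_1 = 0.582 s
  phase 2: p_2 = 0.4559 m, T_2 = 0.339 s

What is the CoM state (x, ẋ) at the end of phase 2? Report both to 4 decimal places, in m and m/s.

phase 1: p=0.0822, T=0.582, ωT=1.777253, cosh=3.041347, sinh=2.872245; start (x,ẋ)=(0.108200, -0.136600) → end (x,ẋ)=(0.032792, -0.187403)
phase 2: p=0.4559, T=0.339, ωT=1.035204, cosh=1.585418, sinh=1.230264; start (x,ẋ)=(0.032792, -0.187403) → end (x,ẋ)=(-0.290403, -1.886668)

x = -0.2904, ẋ = -1.8867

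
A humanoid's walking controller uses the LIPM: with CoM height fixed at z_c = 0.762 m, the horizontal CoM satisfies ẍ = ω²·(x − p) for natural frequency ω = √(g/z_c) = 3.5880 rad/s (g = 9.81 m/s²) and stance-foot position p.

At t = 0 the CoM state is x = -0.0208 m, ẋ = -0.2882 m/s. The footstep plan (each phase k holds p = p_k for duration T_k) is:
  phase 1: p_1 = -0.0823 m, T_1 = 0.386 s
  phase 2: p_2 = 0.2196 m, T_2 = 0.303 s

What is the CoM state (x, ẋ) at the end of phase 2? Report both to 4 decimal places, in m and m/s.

x = -0.3845, ẋ = -1.8453

phase 1: p=-0.0823, T=0.386, ωT=1.384968, cosh=2.122515, sinh=1.872183; start (x,ẋ)=(-0.020800, -0.288200) → end (x,ẋ)=(-0.102145, -0.198589)
phase 2: p=0.2196, T=0.303, ωT=1.087164, cosh=1.651511, sinh=1.314340; start (x,ẋ)=(-0.102145, -0.198589) → end (x,ẋ)=(-0.384512, -1.845275)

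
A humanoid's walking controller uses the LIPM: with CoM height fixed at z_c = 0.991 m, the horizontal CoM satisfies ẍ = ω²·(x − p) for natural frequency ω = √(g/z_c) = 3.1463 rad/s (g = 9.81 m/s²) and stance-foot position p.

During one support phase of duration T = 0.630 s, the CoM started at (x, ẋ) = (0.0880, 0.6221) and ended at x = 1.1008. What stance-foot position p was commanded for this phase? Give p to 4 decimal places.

ωT = 3.1463·0.630 = 1.982169; cosh(ωT) = 3.698120, sinh(ωT) = 3.560350
x(T) = p + (x₀−p)·cosh(ωT) + (ẋ₀/ω)·sinh(ωT) ⇒ p·(1 − cosh) = x(T) − x₀·cosh − (ẋ₀/ω)·sinh
numerator   = 1.1008 − (0.0880)·3.698120 − (0.6221/3.1463)·3.560350 = 0.071398
denominator = 1 − 3.698120 = -2.698120
p = 0.071398 / -2.698120 = -0.0265

p = -0.0265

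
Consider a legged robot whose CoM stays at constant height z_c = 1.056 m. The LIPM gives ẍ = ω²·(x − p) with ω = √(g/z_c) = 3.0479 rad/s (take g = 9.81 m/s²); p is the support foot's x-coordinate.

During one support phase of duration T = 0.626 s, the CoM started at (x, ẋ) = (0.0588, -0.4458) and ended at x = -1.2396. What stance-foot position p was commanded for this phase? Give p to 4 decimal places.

ωT = 3.0479·0.626 = 1.907985; cosh(ωT) = 3.443938, sinh(ωT) = 3.295559
x(T) = p + (x₀−p)·cosh(ωT) + (ẋ₀/ω)·sinh(ωT) ⇒ p·(1 − cosh) = x(T) − x₀·cosh − (ẋ₀/ω)·sinh
numerator   = -1.2396 − (0.0588)·3.443938 − (-0.4458/3.0479)·3.295559 = -0.960080
denominator = 1 − 3.443938 = -2.443938
p = -0.960080 / -2.443938 = 0.3928

p = 0.3928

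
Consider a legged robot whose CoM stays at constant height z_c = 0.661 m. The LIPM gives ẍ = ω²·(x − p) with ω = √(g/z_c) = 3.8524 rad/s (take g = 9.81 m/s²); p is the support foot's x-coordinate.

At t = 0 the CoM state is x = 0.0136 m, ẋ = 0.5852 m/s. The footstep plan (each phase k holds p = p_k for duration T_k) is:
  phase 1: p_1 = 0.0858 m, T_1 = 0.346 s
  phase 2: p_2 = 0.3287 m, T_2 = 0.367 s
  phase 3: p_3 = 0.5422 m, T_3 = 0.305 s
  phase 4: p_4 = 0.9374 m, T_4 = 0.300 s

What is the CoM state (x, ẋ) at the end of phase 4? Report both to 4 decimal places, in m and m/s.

phase 1: p=0.0858, T=0.346, ωT=1.332930, cosh=2.027921, sinh=1.764218; start (x,ẋ)=(0.013600, 0.585200) → end (x,ẋ)=(0.207378, 0.696034)
phase 2: p=0.3287, T=0.367, ωT=1.413831, cosh=2.177443, sinh=1.934233; start (x,ẋ)=(0.207378, 0.696034) → end (x,ẋ)=(0.413997, 0.611553)
phase 3: p=0.5422, T=0.305, ωT=1.174982, cosh=1.773455, sinh=1.464630; start (x,ẋ)=(0.413997, 0.611553) → end (x,ẋ)=(0.547342, 0.361196)
phase 4: p=0.9374, T=0.300, ωT=1.155720, cosh=1.745570, sinh=1.430739; start (x,ẋ)=(0.547342, 0.361196) → end (x,ẋ)=(0.390671, -1.519421)

x = 0.3907, ẋ = -1.5194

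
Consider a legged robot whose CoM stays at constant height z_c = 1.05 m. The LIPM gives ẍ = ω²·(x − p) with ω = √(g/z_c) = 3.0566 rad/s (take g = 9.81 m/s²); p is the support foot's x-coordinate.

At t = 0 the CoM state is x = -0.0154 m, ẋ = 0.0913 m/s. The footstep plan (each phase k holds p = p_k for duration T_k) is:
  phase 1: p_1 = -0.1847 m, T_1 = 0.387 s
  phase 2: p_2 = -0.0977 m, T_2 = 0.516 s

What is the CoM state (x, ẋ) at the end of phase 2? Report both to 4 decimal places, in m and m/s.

phase 1: p=-0.1847, T=0.387, ωT=1.182904, cosh=1.785113, sinh=1.478726; start (x,ẋ)=(-0.015400, 0.091300) → end (x,ẋ)=(0.161689, 0.928195)
phase 2: p=-0.0977, T=0.516, ωT=1.577206, cosh=2.523980, sinh=2.317428; start (x,ẋ)=(0.161689, 0.928195) → end (x,ẋ)=(1.260724, 4.180115)

x = 1.2607, ẋ = 4.1801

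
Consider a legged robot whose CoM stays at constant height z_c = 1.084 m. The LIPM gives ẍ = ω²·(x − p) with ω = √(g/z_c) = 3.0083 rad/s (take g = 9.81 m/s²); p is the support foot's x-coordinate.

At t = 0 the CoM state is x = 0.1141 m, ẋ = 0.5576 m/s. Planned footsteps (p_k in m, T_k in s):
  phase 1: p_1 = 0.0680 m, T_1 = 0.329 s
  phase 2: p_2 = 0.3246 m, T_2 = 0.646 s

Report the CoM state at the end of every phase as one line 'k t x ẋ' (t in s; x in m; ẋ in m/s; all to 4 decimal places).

1 0.3290 0.3535 1.0145
2 0.9750 1.5807 3.9116

phase 1: p=0.0680, T=0.329, ωT=0.989731, cosh=1.531093, sinh=1.159417; start (x,ẋ)=(0.114100, 0.557600) → end (x,ẋ)=(0.353486, 1.014529)
phase 2: p=0.3246, T=0.646, ωT=1.943362, cosh=3.562703, sinh=3.419481; start (x,ẋ)=(0.353486, 1.014529) → end (x,ẋ)=(1.580708, 3.911606)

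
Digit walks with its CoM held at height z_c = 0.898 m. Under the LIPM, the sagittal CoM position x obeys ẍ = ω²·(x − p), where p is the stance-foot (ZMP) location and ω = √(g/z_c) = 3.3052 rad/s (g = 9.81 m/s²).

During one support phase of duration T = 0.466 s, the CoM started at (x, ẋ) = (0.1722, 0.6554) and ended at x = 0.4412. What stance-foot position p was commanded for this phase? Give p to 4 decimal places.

p = 0.2919

ωT = 3.3052·0.466 = 1.540223; cosh(ωT) = 2.439982, sinh(ωT) = 2.225649
x(T) = p + (x₀−p)·cosh(ωT) + (ẋ₀/ω)·sinh(ωT) ⇒ p·(1 − cosh) = x(T) − x₀·cosh − (ẋ₀/ω)·sinh
numerator   = 0.4412 − (0.1722)·2.439982 − (0.6554/3.3052)·2.225649 = -0.420297
denominator = 1 − 2.439982 = -1.439982
p = -0.420297 / -1.439982 = 0.2919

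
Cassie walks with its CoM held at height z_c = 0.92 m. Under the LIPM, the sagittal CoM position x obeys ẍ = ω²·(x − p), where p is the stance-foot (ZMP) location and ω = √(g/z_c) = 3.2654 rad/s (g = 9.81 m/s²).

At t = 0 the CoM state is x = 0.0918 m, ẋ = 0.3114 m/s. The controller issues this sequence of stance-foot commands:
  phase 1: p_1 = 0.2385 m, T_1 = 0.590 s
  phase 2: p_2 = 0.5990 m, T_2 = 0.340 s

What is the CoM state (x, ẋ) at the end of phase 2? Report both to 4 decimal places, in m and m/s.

phase 1: p=0.2385, T=0.590, ωT=1.926586, cosh=3.505837, sinh=3.360192; start (x,ẋ)=(0.091800, 0.311400) → end (x,ẋ)=(0.044633, -0.517929)
phase 2: p=0.5990, T=0.340, ωT=1.110236, cosh=1.682278, sinh=1.352797; start (x,ẋ)=(0.044633, -0.517929) → end (x,ẋ)=(-0.548167, -3.320172)

x = -0.5482, ẋ = -3.3202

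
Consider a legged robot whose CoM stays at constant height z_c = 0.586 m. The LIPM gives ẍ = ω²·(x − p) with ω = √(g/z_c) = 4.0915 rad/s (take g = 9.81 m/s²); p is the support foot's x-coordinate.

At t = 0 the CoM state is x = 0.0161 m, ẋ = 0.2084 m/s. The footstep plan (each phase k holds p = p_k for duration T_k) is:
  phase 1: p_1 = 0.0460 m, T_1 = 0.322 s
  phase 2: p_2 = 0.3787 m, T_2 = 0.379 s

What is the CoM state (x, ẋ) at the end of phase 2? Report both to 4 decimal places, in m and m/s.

x = -0.2580, ẋ = -2.2976

phase 1: p=0.0460, T=0.322, ωT=1.317463, cosh=2.000875, sinh=1.733061; start (x,ẋ)=(0.016100, 0.208400) → end (x,ẋ)=(0.074447, 0.204967)
phase 2: p=0.3787, T=0.379, ωT=1.550679, cosh=2.463386, sinh=2.251282; start (x,ẋ)=(0.074447, 0.204967) → end (x,ẋ)=(-0.258013, -2.297598)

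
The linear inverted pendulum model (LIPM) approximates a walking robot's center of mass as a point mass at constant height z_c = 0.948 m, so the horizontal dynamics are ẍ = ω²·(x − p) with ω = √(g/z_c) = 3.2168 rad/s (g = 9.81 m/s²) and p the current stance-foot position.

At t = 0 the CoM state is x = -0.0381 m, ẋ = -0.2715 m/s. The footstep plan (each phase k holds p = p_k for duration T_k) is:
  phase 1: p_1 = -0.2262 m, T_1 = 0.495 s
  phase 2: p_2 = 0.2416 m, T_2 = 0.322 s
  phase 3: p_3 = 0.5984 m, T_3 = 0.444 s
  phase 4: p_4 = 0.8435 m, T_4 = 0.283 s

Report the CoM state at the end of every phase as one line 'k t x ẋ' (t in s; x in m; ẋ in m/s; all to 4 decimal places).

phase 1: p=-0.2262, T=0.495, ωT=1.592316, cosh=2.559287, sinh=2.355833; start (x,ẋ)=(-0.038100, -0.271500) → end (x,ẋ)=(0.056368, 0.730621)
phase 2: p=0.2416, T=0.322, ωT=1.035810, cosh=1.586163, sinh=1.231224; start (x,ẋ)=(0.056368, 0.730621) → end (x,ẋ)=(0.227436, 0.425254)
phase 3: p=0.5984, T=0.444, ωT=1.428259, cosh=2.205579, sinh=1.965853; start (x,ẋ)=(0.227436, 0.425254) → end (x,ẋ)=(0.040090, -1.407956)
phase 4: p=0.8435, T=0.283, ωT=0.910354, cosh=1.443792, sinh=1.041411; start (x,ẋ)=(0.040090, -1.407956) → end (x,ẋ)=(-0.772270, -4.724227)

1 0.4950 0.0564 0.7306
2 0.8170 0.2274 0.4253
3 1.2610 0.0401 -1.4080
4 1.5440 -0.7723 -4.7242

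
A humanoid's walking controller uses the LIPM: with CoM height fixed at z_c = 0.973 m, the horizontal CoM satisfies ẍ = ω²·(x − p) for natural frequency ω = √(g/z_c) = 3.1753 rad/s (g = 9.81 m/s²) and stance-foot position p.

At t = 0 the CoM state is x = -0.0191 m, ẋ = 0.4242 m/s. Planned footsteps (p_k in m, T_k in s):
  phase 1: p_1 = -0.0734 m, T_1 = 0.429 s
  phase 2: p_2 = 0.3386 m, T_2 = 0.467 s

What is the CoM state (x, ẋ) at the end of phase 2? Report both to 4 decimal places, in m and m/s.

x = 0.9981, ẋ = 2.4058

phase 1: p=-0.0734, T=0.429, ωT=1.362204, cosh=2.080442, sinh=1.824347; start (x,ẋ)=(-0.019100, 0.424200) → end (x,ẋ)=(0.283289, 1.197075)
phase 2: p=0.3386, T=0.467, ωT=1.482865, cosh=2.316268, sinh=2.089282; start (x,ẋ)=(0.283289, 1.197075) → end (x,ẋ)=(0.998136, 2.405810)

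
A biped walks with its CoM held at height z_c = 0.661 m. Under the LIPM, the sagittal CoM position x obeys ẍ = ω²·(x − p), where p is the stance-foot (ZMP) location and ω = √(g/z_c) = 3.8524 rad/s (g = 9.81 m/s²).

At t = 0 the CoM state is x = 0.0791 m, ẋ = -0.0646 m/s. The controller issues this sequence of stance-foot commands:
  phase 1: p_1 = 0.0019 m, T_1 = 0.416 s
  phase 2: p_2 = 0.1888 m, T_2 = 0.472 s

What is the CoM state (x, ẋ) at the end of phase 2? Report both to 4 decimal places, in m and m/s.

x = 0.5239, ẋ = 1.3960

phase 1: p=0.0019, T=0.416, ωT=1.602598, cosh=2.583646, sinh=2.382273; start (x,ẋ)=(0.079100, -0.064600) → end (x,ẋ)=(0.161410, 0.541597)
phase 2: p=0.1888, T=0.472, ωT=1.818333, cosh=3.161937, sinh=2.999641; start (x,ẋ)=(0.161410, 0.541597) → end (x,ẋ)=(0.523904, 1.395978)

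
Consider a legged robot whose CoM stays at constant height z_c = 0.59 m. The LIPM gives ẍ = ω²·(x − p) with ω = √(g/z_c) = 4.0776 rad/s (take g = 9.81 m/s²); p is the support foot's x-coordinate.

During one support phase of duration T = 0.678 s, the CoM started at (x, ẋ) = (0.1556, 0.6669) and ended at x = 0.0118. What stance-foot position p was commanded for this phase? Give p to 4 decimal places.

p = 0.3618

ωT = 4.0776·0.678 = 2.764613; cosh(ωT) = 7.967947, sinh(ωT) = 7.904946
x(T) = p + (x₀−p)·cosh(ωT) + (ẋ₀/ω)·sinh(ωT) ⇒ p·(1 − cosh) = x(T) − x₀·cosh − (ẋ₀/ω)·sinh
numerator   = 0.0118 − (0.1556)·7.967947 − (0.6669/4.0776)·7.904946 = -2.520883
denominator = 1 − 7.967947 = -6.967947
p = -2.520883 / -6.967947 = 0.3618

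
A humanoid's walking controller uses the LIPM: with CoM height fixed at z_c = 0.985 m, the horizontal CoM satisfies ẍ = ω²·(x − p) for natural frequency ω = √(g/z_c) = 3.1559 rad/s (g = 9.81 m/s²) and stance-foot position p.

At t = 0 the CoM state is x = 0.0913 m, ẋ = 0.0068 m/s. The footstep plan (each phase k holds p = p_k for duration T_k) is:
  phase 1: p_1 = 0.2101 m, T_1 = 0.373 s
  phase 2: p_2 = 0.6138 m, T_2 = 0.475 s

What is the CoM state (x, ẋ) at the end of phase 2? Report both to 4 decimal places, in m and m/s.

phase 1: p=0.2101, T=0.373, ωT=1.177151, cosh=1.776635, sinh=1.468480; start (x,ẋ)=(0.091300, 0.006800) → end (x,ẋ)=(0.002200, -0.538483)
phase 2: p=0.6138, T=0.475, ωT=1.499052, cosh=2.350393, sinh=2.127052; start (x,ẋ)=(0.002200, -0.538483) → end (x,ẋ)=(-1.186634, -5.371172)

x = -1.1866, ẋ = -5.3712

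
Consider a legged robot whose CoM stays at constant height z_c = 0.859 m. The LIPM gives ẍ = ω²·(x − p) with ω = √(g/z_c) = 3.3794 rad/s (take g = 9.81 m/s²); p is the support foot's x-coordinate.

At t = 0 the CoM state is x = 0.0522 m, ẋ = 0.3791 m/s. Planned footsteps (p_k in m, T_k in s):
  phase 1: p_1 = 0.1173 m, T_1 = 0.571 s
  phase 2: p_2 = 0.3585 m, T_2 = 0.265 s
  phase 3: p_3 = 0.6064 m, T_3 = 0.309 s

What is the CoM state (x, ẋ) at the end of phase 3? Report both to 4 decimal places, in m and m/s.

x = 0.4803, ẋ = -0.0017

phase 1: p=0.1173, T=0.571, ωT=1.929637, cosh=3.516107, sinh=3.370906; start (x,ẋ)=(0.052200, 0.379100) → end (x,ẋ)=(0.266549, 0.591360)
phase 2: p=0.3585, T=0.265, ωT=0.895541, cosh=1.428523, sinh=1.020137; start (x,ẋ)=(0.266549, 0.591360) → end (x,ẋ)=(0.405659, 0.527774)
phase 3: p=0.6064, T=0.309, ωT=1.044235, cosh=1.596592, sinh=1.244631; start (x,ẋ)=(0.405659, 0.527774) → end (x,ẋ)=(0.480277, -0.001699)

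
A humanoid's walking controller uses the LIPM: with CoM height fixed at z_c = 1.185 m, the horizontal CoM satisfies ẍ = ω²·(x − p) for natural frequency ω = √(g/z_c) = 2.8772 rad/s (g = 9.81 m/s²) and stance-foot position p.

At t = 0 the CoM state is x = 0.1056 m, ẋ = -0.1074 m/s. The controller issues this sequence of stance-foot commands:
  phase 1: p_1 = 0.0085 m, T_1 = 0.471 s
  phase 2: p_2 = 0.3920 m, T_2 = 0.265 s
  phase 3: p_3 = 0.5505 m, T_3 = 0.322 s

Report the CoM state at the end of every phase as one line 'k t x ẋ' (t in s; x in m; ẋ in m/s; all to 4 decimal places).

1 0.4710 0.1417 0.2835
2 0.7360 0.1480 -0.2338
3 1.0580 -0.1240 -1.5746

phase 1: p=0.0085, T=0.471, ωT=1.355161, cosh=2.067646, sinh=1.809740; start (x,ẋ)=(0.105600, -0.107400) → end (x,ẋ)=(0.141715, 0.283533)
phase 2: p=0.3920, T=0.265, ωT=0.762458, cosh=1.305028, sinh=0.838510; start (x,ẋ)=(0.141715, 0.283533) → end (x,ẋ)=(0.148001, -0.233810)
phase 3: p=0.5505, T=0.322, ωT=0.926458, cosh=1.460751, sinh=1.064798; start (x,ẋ)=(0.148001, -0.233810) → end (x,ẋ)=(-0.123980, -1.574649)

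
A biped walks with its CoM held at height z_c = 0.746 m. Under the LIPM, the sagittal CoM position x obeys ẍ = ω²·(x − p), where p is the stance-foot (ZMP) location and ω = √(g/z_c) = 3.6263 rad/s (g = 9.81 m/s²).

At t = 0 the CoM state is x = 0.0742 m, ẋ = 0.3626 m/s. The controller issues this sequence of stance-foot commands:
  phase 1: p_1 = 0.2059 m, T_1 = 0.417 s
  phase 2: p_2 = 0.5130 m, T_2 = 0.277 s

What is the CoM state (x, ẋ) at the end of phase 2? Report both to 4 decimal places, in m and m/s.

x = -0.1682, ẋ = -1.9947

phase 1: p=0.2059, T=0.417, ωT=1.512167, cosh=2.378492, sinh=2.158060; start (x,ẋ)=(0.074200, 0.362600) → end (x,ẋ)=(0.108441, -0.168213)
phase 2: p=0.5130, T=0.277, ωT=1.004485, cosh=1.548367, sinh=1.182134; start (x,ẋ)=(0.108441, -0.168213) → end (x,ẋ)=(-0.168242, -1.994709)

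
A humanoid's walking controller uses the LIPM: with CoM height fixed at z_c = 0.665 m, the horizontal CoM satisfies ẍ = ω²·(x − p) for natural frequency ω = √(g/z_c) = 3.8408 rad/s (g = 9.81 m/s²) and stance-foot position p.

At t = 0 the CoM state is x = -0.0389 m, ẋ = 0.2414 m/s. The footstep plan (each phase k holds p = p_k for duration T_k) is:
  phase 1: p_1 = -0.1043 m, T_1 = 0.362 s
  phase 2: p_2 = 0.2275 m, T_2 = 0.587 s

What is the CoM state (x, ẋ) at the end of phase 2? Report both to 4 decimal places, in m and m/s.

x = 1.0836, ẋ = 3.4217

phase 1: p=-0.1043, T=0.362, ωT=1.390370, cosh=2.132659, sinh=1.883675; start (x,ẋ)=(-0.038900, 0.241400) → end (x,ẋ)=(0.153568, 0.987981)
phase 2: p=0.2275, T=0.587, ωT=2.254550, cosh=4.817960, sinh=4.713039; start (x,ẋ)=(0.153568, 0.987981) → end (x,ẋ)=(1.083647, 3.421743)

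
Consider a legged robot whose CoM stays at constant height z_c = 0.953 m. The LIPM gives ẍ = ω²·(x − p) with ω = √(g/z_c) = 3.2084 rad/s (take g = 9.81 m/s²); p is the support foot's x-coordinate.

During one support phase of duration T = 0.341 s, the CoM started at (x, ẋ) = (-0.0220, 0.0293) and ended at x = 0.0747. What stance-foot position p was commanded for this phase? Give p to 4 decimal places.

ωT = 3.2084·0.341 = 1.094064; cosh(ωT) = 1.660620, sinh(ωT) = 1.325767
x(T) = p + (x₀−p)·cosh(ωT) + (ẋ₀/ω)·sinh(ωT) ⇒ p·(1 − cosh) = x(T) − x₀·cosh − (ẋ₀/ω)·sinh
numerator   = 0.0747 − (-0.0220)·1.660620 − (0.0293/3.2084)·1.325767 = 0.099126
denominator = 1 − 1.660620 = -0.660620
p = 0.099126 / -0.660620 = -0.1501

p = -0.1501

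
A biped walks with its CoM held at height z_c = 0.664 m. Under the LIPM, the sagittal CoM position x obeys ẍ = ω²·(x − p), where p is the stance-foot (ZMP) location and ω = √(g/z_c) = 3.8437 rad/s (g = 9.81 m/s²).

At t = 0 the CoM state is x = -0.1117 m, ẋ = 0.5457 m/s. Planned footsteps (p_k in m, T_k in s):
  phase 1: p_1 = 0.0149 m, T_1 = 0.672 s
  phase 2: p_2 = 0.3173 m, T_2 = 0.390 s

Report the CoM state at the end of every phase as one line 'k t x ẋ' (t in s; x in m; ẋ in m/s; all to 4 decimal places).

phase 1: p=0.0149, T=0.672, ωT=2.582966, cosh=6.655947, sinh=6.580397; start (x,ẋ)=(-0.111700, 0.545700) → end (x,ẋ)=(0.106493, 0.430047)
phase 2: p=0.3173, T=0.390, ωT=1.499043, cosh=2.350373, sinh=2.127029; start (x,ẋ)=(0.106493, 0.430047) → end (x,ẋ)=(0.059805, -0.712715)

1 0.6720 0.1065 0.4300
2 1.0620 0.0598 -0.7127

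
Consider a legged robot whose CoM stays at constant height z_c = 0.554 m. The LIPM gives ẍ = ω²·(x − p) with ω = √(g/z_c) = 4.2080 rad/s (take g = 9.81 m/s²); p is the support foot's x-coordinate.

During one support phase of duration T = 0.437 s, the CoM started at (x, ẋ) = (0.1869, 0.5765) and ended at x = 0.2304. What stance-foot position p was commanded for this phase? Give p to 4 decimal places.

p = 0.3561

ωT = 4.2080·0.437 = 1.838896; cosh(ωT) = 3.224292, sinh(ωT) = 3.065299
x(T) = p + (x₀−p)·cosh(ωT) + (ẋ₀/ω)·sinh(ωT) ⇒ p·(1 − cosh) = x(T) − x₀·cosh − (ẋ₀/ω)·sinh
numerator   = 0.2304 − (0.1869)·3.224292 − (0.5765/4.2080)·3.065299 = -0.792169
denominator = 1 − 3.224292 = -2.224292
p = -0.792169 / -2.224292 = 0.3561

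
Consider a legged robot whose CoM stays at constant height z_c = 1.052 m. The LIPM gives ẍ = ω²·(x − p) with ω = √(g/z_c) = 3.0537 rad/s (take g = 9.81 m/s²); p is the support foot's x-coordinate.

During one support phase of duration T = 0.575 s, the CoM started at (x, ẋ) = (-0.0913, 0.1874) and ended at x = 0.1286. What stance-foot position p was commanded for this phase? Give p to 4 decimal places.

ωT = 3.0537·0.575 = 1.755877; cosh(ωT) = 2.980640, sinh(ωT) = 2.807885
x(T) = p + (x₀−p)·cosh(ωT) + (ẋ₀/ω)·sinh(ωT) ⇒ p·(1 − cosh) = x(T) − x₀·cosh − (ẋ₀/ω)·sinh
numerator   = 0.1286 − (-0.0913)·2.980640 − (0.1874/3.0537)·2.807885 = 0.228418
denominator = 1 − 2.980640 = -1.980640
p = 0.228418 / -1.980640 = -0.1153

p = -0.1153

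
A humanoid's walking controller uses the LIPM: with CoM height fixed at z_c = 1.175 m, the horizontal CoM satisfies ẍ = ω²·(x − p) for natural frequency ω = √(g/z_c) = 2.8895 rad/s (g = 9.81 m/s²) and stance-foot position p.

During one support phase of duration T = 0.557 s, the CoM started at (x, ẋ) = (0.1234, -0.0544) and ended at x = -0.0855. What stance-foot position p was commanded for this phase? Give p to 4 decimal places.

ωT = 2.8895·0.557 = 1.609452; cosh(ωT) = 2.600033, sinh(ωT) = 2.400035
x(T) = p + (x₀−p)·cosh(ωT) + (ẋ₀/ω)·sinh(ωT) ⇒ p·(1 − cosh) = x(T) − x₀·cosh − (ẋ₀/ω)·sinh
numerator   = -0.0855 − (0.1234)·2.600033 − (-0.0544/2.8895)·2.400035 = -0.361159
denominator = 1 − 2.600033 = -1.600033
p = -0.361159 / -1.600033 = 0.2257

p = 0.2257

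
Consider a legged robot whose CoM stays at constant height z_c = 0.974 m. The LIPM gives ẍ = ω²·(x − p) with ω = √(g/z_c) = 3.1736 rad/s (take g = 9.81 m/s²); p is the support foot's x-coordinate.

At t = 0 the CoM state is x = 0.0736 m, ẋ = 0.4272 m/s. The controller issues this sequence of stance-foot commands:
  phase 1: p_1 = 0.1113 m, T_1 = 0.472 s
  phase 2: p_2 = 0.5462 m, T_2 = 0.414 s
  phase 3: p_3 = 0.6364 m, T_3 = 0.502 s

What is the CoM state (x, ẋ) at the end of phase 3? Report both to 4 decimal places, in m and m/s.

phase 1: p=0.1113, T=0.472, ωT=1.497939, cosh=2.348027, sinh=2.124436; start (x,ẋ)=(0.073600, 0.427200) → end (x,ẋ)=(0.308751, 0.748899)
phase 2: p=0.5462, T=0.414, ωT=1.313870, cosh=1.994662, sinh=1.725884; start (x,ẋ)=(0.308751, 0.748899) → end (x,ẋ)=(0.479840, 0.193229)
phase 3: p=0.6364, T=0.502, ωT=1.593147, cosh=2.561246, sinh=2.357961; start (x,ẋ)=(0.479840, 0.193229) → end (x,ẋ)=(0.378979, -0.676668)

x = 0.3790, ẋ = -0.6767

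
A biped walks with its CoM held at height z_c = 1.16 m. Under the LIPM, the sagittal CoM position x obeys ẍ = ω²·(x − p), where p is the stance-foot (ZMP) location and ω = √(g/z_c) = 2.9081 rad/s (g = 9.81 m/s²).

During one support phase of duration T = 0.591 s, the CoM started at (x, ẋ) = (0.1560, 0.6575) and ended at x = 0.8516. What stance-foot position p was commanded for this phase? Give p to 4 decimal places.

p = 0.1105

ωT = 2.9081·0.591 = 1.718687; cosh(ωT) = 2.878251, sinh(ωT) = 2.698950
x(T) = p + (x₀−p)·cosh(ωT) + (ẋ₀/ω)·sinh(ωT) ⇒ p·(1 − cosh) = x(T) − x₀·cosh − (ẋ₀/ω)·sinh
numerator   = 0.8516 − (0.1560)·2.878251 − (0.6575/2.9081)·2.698950 = -0.207620
denominator = 1 − 2.878251 = -1.878251
p = -0.207620 / -1.878251 = 0.1105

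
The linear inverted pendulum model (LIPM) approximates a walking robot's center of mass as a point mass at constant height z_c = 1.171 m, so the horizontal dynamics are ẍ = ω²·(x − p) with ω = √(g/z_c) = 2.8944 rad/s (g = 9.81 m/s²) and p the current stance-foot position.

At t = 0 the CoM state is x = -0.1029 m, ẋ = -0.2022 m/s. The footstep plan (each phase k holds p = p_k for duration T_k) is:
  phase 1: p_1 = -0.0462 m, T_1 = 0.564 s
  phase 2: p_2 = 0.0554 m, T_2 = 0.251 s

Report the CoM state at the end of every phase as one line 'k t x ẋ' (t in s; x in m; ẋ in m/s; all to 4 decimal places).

1 0.5640 -0.3687 -0.9408
2 0.8150 -0.7431 -2.1725

phase 1: p=-0.0462, T=0.564, ωT=1.632442, cosh=2.655902, sinh=2.460450; start (x,ẋ)=(-0.102900, -0.202200) → end (x,ẋ)=(-0.368674, -0.940814)
phase 2: p=0.0554, T=0.251, ωT=0.726494, cosh=1.275710, sinh=0.792109; start (x,ẋ)=(-0.368674, -0.940814) → end (x,ẋ)=(-0.743068, -2.172472)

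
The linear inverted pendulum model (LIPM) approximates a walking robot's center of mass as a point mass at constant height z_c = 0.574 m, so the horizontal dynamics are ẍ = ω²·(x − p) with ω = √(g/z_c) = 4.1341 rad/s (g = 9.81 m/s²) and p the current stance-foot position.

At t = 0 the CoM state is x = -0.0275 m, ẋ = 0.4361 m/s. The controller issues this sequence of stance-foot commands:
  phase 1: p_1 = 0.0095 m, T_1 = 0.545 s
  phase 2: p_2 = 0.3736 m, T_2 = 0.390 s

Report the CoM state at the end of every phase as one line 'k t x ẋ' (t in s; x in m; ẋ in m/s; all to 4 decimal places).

1 0.5450 0.3279 1.3783
2 0.9350 1.0571 3.1383

phase 1: p=0.0095, T=0.545, ωT=2.253085, cosh=4.811060, sinh=4.705986; start (x,ẋ)=(-0.027500, 0.436100) → end (x,ẋ)=(0.327918, 1.378268)
phase 2: p=0.3736, T=0.390, ωT=1.612299, cosh=2.606877, sinh=2.407449; start (x,ẋ)=(0.327918, 1.378268) → end (x,ẋ)=(1.057132, 3.138320)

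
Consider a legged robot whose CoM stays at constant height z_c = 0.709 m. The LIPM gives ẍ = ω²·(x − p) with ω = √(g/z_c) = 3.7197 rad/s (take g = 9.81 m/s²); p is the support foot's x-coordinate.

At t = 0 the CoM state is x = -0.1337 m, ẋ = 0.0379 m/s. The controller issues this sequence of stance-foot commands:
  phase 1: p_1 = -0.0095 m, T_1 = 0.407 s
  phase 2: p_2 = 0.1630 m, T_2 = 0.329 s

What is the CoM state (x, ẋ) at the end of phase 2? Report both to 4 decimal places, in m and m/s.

phase 1: p=-0.0095, T=0.407, ωT=1.513918, cosh=2.382274, sinh=2.162227; start (x,ẋ)=(-0.133700, 0.037900) → end (x,ẋ)=(-0.283347, -0.908632)
phase 2: p=0.1630, T=0.329, ωT=1.223781, cosh=1.847068, sinh=1.552952; start (x,ẋ)=(-0.283347, -0.908632) → end (x,ẋ)=(-1.040782, -4.256638)

x = -1.0408, ẋ = -4.2566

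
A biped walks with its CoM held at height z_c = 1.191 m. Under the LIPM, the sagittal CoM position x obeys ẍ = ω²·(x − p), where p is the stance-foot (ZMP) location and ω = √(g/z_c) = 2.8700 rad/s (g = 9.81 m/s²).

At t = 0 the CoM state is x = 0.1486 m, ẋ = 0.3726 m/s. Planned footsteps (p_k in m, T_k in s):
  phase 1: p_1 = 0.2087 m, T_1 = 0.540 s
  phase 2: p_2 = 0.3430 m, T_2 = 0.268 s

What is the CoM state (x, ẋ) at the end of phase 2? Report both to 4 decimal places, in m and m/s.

x = 0.5120, ẋ = 0.7173

phase 1: p=0.2087, T=0.540, ωT=1.549800, cosh=2.461409, sinh=2.249119; start (x,ẋ)=(0.148600, 0.372600) → end (x,ẋ)=(0.352763, 0.529177)
phase 2: p=0.3430, T=0.268, ωT=0.769160, cosh=1.310677, sinh=0.847275; start (x,ẋ)=(0.352763, 0.529177) → end (x,ẋ)=(0.512019, 0.717321)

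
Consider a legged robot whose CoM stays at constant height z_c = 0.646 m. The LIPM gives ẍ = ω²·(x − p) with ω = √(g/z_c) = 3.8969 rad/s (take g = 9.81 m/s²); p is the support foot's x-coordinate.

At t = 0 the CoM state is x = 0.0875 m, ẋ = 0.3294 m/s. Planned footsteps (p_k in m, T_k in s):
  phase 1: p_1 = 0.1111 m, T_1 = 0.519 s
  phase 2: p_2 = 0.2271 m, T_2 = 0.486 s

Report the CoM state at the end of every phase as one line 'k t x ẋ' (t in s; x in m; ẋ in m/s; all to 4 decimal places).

phase 1: p=0.1111, T=0.519, ωT=2.022491, cosh=3.844726, sinh=3.712401; start (x,ẋ)=(0.087500, 0.329400) → end (x,ẋ)=(0.334169, 0.925035)
phase 2: p=0.2271, T=0.486, ωT=1.893893, cosh=3.397838, sinh=3.247353; start (x,ẋ)=(0.334169, 0.925035) → end (x,ẋ)=(1.361750, 4.498035)

1 0.5190 0.3342 0.9250
2 1.0050 1.3618 4.4980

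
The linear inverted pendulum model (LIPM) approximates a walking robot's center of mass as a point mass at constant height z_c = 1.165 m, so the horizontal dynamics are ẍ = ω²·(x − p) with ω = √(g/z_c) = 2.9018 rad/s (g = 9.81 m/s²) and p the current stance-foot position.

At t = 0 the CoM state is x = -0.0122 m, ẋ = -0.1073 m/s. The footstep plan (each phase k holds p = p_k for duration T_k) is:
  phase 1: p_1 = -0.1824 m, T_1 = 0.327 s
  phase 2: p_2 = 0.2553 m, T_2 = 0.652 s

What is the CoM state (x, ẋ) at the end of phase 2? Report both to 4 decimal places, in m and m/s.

x = -0.0821, ẋ = -0.8226

phase 1: p=-0.1824, T=0.327, ωT=0.948889, cosh=1.485004, sinh=1.097833; start (x,ẋ)=(-0.012200, -0.107300) → end (x,ẋ)=(0.029753, 0.382864)
phase 2: p=0.2553, T=0.652, ωT=1.891974, cosh=3.391610, sinh=3.240836; start (x,ẋ)=(0.029753, 0.382864) → end (x,ẋ)=(-0.082071, -0.822576)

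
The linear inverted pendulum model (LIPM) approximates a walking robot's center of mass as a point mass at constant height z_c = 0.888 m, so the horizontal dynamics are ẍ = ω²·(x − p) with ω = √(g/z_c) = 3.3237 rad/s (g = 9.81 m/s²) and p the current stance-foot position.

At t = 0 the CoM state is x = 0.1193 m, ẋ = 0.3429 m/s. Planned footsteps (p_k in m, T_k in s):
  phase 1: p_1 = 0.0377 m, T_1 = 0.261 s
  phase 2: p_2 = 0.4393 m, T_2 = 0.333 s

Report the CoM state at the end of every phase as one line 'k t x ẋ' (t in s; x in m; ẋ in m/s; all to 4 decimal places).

phase 1: p=0.0377, T=0.261, ωT=0.867486, cosh=1.400462, sinh=0.980455; start (x,ẋ)=(0.119300, 0.342900) → end (x,ẋ)=(0.253129, 0.746131)
phase 2: p=0.4393, T=0.333, ωT=1.106792, cosh=1.677629, sinh=1.347011; start (x,ẋ)=(0.253129, 0.746131) → end (x,ẋ)=(0.429363, 0.418235)

1 0.2610 0.2531 0.7461
2 0.5940 0.4294 0.4182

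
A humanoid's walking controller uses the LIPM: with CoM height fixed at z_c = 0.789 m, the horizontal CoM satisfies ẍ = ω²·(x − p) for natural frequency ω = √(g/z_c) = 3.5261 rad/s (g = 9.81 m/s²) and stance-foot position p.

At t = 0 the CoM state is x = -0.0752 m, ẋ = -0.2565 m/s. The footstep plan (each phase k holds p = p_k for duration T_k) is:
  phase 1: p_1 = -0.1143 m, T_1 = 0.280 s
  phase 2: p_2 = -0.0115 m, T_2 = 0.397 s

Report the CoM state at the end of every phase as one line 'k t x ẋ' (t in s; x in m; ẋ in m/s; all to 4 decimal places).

1 0.2800 -0.1386 -0.2327
2 0.6770 -0.4105 -1.3538

phase 1: p=-0.1143, T=0.280, ωT=0.987308, cosh=1.528289, sinh=1.155711; start (x,ẋ)=(-0.075200, -0.256500) → end (x,ẋ)=(-0.138614, -0.232668)
phase 2: p=-0.0115, T=0.397, ωT=1.399862, cosh=2.150635, sinh=1.904004; start (x,ẋ)=(-0.138614, -0.232668) → end (x,ẋ)=(-0.410511, -1.353790)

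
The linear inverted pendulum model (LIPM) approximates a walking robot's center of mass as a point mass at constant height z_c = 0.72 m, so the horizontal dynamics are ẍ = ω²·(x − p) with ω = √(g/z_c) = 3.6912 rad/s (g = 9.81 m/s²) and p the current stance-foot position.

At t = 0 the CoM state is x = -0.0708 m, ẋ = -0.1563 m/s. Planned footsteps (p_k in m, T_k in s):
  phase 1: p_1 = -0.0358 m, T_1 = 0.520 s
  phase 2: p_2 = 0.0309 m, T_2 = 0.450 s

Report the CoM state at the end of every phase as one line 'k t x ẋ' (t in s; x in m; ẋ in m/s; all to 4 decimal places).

phase 1: p=-0.0358, T=0.520, ωT=1.919424, cosh=3.481861, sinh=3.335170; start (x,ẋ)=(-0.070800, -0.156300) → end (x,ẋ)=(-0.298889, -0.975092)
phase 2: p=0.0309, T=0.450, ωT=1.661040, cosh=2.727362, sinh=2.537421; start (x,ẋ)=(-0.298889, -0.975092) → end (x,ẋ)=(-1.538857, -5.748279)

1 0.5200 -0.2989 -0.9751
2 0.9700 -1.5389 -5.7483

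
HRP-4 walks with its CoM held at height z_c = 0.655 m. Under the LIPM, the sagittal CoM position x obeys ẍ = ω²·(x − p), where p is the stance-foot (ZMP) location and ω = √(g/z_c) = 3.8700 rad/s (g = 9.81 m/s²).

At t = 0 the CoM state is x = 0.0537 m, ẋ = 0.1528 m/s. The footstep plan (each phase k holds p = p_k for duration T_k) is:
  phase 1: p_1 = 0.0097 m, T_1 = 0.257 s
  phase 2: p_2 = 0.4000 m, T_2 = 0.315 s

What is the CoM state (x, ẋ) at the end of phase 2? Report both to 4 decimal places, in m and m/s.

x = 0.0641, ẋ = -0.8555

phase 1: p=0.0097, T=0.257, ωT=0.994590, cosh=1.536745, sinh=1.166870; start (x,ẋ)=(0.053700, 0.152800) → end (x,ẋ)=(0.123389, 0.433509)
phase 2: p=0.4000, T=0.315, ωT=1.219050, cosh=1.839741, sinh=1.544230; start (x,ẋ)=(0.123389, 0.433509) → end (x,ẋ)=(0.064088, -0.855532)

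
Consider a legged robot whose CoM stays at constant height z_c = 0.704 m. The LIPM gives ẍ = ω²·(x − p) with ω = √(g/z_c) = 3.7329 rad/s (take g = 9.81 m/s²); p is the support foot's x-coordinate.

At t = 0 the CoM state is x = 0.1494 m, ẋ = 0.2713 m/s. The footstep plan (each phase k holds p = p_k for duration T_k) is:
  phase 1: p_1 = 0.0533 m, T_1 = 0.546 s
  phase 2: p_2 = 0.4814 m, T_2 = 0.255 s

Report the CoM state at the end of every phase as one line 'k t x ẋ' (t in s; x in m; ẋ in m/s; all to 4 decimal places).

phase 1: p=0.0533, T=0.546, ωT=2.038163, cosh=3.903383, sinh=3.773115; start (x,ẋ)=(0.149400, 0.271300) → end (x,ẋ)=(0.702638, 2.412524)
phase 2: p=0.4814, T=0.255, ωT=0.951889, cosh=1.488305, sinh=1.102295; start (x,ẋ)=(0.702638, 2.412524) → end (x,ẋ)=(1.523068, 4.500912)

1 0.5460 0.7026 2.4125
2 0.8010 1.5231 4.5009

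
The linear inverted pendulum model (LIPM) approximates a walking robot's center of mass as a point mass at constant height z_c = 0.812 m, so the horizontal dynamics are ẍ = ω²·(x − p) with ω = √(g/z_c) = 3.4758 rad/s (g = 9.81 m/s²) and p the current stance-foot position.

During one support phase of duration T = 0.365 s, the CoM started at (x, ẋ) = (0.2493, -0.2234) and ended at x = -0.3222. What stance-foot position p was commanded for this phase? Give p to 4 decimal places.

p = 0.7568

ωT = 3.4758·0.365 = 1.268667; cosh(ωT) = 1.918658, sinh(ωT) = 1.637451
x(T) = p + (x₀−p)·cosh(ωT) + (ẋ₀/ω)·sinh(ωT) ⇒ p·(1 − cosh) = x(T) − x₀·cosh − (ẋ₀/ω)·sinh
numerator   = -0.3222 − (0.2493)·1.918658 − (-0.2234/3.4758)·1.637451 = -0.695277
denominator = 1 − 1.918658 = -0.918658
p = -0.695277 / -0.918658 = 0.7568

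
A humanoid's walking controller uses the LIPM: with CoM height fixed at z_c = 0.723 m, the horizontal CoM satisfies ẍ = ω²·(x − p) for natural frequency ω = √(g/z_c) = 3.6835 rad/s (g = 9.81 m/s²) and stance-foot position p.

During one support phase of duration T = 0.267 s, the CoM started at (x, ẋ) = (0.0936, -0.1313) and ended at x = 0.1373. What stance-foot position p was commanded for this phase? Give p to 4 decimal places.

p = -0.0681

ωT = 3.6835·0.267 = 0.983495; cosh(ωT) = 1.523893, sinh(ωT) = 1.149891
x(T) = p + (x₀−p)·cosh(ωT) + (ẋ₀/ω)·sinh(ωT) ⇒ p·(1 − cosh) = x(T) − x₀·cosh − (ẋ₀/ω)·sinh
numerator   = 0.1373 − (0.0936)·1.523893 − (-0.1313/3.6835)·1.149891 = 0.035652
denominator = 1 − 1.523893 = -0.523893
p = 0.035652 / -0.523893 = -0.0681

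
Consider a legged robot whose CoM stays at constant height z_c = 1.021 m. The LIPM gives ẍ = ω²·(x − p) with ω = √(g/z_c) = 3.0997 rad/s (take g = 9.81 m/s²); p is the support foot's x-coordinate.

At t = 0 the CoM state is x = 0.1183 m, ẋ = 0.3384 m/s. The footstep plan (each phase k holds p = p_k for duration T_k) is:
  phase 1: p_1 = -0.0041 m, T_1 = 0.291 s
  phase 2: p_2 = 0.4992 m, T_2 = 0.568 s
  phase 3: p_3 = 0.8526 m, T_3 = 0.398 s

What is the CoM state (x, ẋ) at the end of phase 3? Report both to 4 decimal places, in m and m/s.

x = 0.8552, ẋ = 0.4043

phase 1: p=-0.0041, T=0.291, ωT=0.902013, cosh=1.435155, sinh=1.029403; start (x,ẋ)=(0.118300, 0.338400) → end (x,ẋ)=(0.283945, 0.876216)
phase 2: p=0.4992, T=0.568, ωT=1.760630, cosh=2.994017, sinh=2.822081; start (x,ẋ)=(0.283945, 0.876216) → end (x,ẋ)=(0.652461, 0.740438)
phase 3: p=0.8526, T=0.398, ωT=1.233681, cosh=1.862532, sinh=1.571313; start (x,ẋ)=(0.652461, 0.740438) → end (x,ẋ)=(0.855181, 0.404293)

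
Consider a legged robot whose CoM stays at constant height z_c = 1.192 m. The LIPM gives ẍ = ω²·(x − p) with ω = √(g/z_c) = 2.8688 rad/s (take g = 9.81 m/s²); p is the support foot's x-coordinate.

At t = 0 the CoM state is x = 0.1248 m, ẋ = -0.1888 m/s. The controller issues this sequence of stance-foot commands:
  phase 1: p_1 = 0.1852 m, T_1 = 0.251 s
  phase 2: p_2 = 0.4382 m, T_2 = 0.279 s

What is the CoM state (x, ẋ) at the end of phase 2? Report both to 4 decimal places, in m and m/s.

phase 1: p=0.1852, T=0.251, ωT=0.720069, cosh=1.270647, sinh=0.783928; start (x,ẋ)=(0.124800, -0.188800) → end (x,ẋ)=(0.056861, -0.375734)
phase 2: p=0.4382, T=0.279, ωT=0.800395, cosh=1.337786, sinh=0.888635; start (x,ẋ)=(0.056861, -0.375734) → end (x,ẋ)=(-0.188336, -1.474803)

x = -0.1883, ẋ = -1.4748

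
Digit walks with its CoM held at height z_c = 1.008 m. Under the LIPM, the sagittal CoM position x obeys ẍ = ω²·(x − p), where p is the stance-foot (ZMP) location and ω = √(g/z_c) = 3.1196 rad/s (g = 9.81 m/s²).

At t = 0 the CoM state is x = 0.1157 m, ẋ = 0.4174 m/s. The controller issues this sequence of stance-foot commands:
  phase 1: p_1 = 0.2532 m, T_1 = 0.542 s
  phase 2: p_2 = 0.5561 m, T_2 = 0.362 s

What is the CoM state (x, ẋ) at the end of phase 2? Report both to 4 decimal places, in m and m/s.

x = -0.0005, ẋ = -1.3805

phase 1: p=0.2532, T=0.542, ωT=1.690823, cosh=2.804156, sinh=2.619788; start (x,ẋ)=(0.115700, 0.417400) → end (x,ẋ)=(0.218154, 0.046710)
phase 2: p=0.5561, T=0.362, ωT=1.129295, cosh=1.708368, sinh=1.385107; start (x,ẋ)=(0.218154, 0.046710) → end (x,ẋ)=(-0.000497, -1.380460)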